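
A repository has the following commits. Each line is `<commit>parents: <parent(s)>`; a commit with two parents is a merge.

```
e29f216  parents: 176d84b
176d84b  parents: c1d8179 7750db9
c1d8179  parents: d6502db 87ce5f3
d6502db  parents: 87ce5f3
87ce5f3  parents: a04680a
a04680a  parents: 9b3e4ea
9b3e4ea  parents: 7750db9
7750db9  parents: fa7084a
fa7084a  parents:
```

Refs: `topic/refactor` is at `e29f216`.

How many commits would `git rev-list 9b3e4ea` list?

3

Walking parent pointers from 9b3e4ea: reachable set = {7750db9, 9b3e4ea, fa7084a}.
That is 3 commits.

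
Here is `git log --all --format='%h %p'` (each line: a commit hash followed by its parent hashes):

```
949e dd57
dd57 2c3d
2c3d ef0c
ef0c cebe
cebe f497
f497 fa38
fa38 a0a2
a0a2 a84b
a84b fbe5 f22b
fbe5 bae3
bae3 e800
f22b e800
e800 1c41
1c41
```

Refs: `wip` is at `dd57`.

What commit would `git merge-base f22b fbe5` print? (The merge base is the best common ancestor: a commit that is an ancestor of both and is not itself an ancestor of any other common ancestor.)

Ancestors of f22b: {1c41, e800, f22b}.
Ancestors of fbe5: {1c41, bae3, e800, fbe5}.
Common ancestors: {1c41, e800}.
Among these, e800 is not an ancestor of any other common ancestor — it is the merge base.

e800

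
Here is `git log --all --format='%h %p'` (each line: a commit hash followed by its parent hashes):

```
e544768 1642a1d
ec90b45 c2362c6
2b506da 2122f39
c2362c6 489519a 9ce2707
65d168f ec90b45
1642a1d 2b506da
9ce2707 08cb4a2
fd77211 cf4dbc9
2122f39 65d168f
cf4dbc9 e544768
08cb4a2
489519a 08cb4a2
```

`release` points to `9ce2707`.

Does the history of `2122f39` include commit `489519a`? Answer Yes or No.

Ancestors of 2122f39 (commits reachable by following parents): {08cb4a2, 2122f39, 489519a, 65d168f, 9ce2707, c2362c6, ec90b45}.
489519a is in that set, so it is an ancestor of 2122f39.

Yes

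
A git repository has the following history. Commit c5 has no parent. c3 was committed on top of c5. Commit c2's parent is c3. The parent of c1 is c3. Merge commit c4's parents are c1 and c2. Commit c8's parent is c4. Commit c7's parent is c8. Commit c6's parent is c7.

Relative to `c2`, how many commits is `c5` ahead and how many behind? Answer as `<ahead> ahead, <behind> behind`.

Reachable from c5: {c5}.
Reachable from c2: {c2, c3, c5}.
Only in c5's history (ahead): {} — 0.
Only in c2's history (behind): {c2, c3} — 2.

0 ahead, 2 behind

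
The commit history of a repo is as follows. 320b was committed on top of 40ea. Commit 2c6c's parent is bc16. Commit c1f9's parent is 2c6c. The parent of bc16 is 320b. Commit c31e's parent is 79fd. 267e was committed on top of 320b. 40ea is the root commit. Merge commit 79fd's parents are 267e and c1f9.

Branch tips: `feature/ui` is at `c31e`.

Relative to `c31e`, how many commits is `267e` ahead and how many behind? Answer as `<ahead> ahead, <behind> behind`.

Reachable from 267e: {267e, 320b, 40ea}.
Reachable from c31e: {267e, 2c6c, 320b, 40ea, 79fd, bc16, c1f9, c31e}.
Only in 267e's history (ahead): {} — 0.
Only in c31e's history (behind): {2c6c, 79fd, bc16, c1f9, c31e} — 5.

0 ahead, 5 behind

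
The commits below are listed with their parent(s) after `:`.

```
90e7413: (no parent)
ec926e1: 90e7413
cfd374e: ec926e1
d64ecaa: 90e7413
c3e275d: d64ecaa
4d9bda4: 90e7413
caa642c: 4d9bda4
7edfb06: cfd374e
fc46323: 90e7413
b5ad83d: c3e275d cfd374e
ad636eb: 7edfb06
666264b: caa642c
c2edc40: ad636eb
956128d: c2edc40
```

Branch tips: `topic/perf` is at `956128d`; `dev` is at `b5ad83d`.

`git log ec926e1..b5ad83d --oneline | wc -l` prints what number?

Reachable from b5ad83d: {90e7413, b5ad83d, c3e275d, cfd374e, d64ecaa, ec926e1}.
Reachable from ec926e1: {90e7413, ec926e1}.
In b5ad83d's history but not ec926e1's: {b5ad83d, c3e275d, cfd374e, d64ecaa} — 4 commits.

4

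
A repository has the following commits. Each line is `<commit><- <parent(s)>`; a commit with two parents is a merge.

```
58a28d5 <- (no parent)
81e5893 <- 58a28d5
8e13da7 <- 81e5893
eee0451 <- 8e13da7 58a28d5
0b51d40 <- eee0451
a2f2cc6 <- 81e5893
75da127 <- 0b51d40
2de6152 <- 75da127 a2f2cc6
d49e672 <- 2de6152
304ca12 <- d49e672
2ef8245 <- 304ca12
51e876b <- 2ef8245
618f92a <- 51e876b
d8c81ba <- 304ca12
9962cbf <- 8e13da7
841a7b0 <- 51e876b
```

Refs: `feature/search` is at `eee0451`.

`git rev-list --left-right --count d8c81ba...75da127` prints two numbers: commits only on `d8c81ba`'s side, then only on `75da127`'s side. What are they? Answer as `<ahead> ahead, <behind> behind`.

Reachable from d8c81ba: {0b51d40, 2de6152, 304ca12, 58a28d5, 75da127, 81e5893, 8e13da7, a2f2cc6, d49e672, d8c81ba, eee0451}.
Reachable from 75da127: {0b51d40, 58a28d5, 75da127, 81e5893, 8e13da7, eee0451}.
Only in d8c81ba's history (ahead): {2de6152, 304ca12, a2f2cc6, d49e672, d8c81ba} — 5.
Only in 75da127's history (behind): {} — 0.

5 ahead, 0 behind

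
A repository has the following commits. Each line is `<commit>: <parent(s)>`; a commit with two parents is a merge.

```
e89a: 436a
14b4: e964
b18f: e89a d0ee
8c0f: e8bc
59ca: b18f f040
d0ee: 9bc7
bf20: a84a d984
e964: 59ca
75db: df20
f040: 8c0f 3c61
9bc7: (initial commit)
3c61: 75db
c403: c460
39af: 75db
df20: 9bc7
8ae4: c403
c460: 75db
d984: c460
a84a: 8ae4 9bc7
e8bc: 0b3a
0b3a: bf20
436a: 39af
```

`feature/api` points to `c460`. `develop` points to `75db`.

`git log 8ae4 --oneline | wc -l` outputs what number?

6

Walking parent pointers from 8ae4: reachable set = {75db, 8ae4, 9bc7, c403, c460, df20}.
That is 6 commits.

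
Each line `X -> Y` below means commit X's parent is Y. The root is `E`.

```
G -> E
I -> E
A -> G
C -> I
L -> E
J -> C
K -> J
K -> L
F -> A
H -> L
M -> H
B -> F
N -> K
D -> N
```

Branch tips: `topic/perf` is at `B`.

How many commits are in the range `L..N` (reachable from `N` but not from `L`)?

Reachable from N: {C, E, I, J, K, L, N}.
Reachable from L: {E, L}.
In N's history but not L's: {C, I, J, K, N} — 5 commits.

5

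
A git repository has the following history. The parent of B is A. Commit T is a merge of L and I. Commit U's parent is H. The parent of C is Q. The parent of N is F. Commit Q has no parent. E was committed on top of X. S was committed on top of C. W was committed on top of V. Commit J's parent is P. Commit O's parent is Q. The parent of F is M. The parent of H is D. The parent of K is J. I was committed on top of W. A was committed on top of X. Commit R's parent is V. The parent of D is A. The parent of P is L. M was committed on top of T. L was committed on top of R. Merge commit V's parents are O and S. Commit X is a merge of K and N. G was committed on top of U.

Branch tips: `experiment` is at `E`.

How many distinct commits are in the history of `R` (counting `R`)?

Walking parent pointers from R: reachable set = {C, O, Q, R, S, V}.
That is 6 commits.

6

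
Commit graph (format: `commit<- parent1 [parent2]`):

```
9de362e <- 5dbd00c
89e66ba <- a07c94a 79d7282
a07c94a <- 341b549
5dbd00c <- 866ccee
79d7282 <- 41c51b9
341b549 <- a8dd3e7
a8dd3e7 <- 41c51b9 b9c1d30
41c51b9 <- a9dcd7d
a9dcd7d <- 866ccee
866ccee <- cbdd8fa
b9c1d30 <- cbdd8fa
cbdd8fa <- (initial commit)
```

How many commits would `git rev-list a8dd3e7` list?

Walking parent pointers from a8dd3e7: reachable set = {41c51b9, 866ccee, a8dd3e7, a9dcd7d, b9c1d30, cbdd8fa}.
That is 6 commits.

6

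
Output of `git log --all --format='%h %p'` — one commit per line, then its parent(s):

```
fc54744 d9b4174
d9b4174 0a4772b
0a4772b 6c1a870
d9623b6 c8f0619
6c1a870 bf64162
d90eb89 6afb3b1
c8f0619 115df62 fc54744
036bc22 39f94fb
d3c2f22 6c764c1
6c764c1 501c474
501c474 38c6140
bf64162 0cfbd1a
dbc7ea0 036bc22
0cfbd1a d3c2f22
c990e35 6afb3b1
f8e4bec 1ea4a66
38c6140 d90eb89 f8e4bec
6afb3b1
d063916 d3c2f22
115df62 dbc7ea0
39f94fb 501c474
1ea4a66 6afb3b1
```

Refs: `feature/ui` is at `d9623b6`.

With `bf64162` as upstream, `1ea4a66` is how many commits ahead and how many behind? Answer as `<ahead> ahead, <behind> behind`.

Reachable from 1ea4a66: {1ea4a66, 6afb3b1}.
Reachable from bf64162: {0cfbd1a, 1ea4a66, 38c6140, 501c474, 6afb3b1, 6c764c1, bf64162, d3c2f22, d90eb89, f8e4bec}.
Only in 1ea4a66's history (ahead): {} — 0.
Only in bf64162's history (behind): {0cfbd1a, 38c6140, 501c474, 6c764c1, bf64162, d3c2f22, d90eb89, f8e4bec} — 8.

0 ahead, 8 behind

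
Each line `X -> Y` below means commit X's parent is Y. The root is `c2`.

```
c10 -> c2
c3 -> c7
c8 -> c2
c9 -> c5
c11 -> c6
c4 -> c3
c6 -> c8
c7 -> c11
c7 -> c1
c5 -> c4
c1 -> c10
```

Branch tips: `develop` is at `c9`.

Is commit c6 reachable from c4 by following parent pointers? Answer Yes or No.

Yes

Ancestors of c4 (commits reachable by following parents): {c1, c10, c11, c2, c3, c4, c6, c7, c8}.
c6 is in that set, so it is an ancestor of c4.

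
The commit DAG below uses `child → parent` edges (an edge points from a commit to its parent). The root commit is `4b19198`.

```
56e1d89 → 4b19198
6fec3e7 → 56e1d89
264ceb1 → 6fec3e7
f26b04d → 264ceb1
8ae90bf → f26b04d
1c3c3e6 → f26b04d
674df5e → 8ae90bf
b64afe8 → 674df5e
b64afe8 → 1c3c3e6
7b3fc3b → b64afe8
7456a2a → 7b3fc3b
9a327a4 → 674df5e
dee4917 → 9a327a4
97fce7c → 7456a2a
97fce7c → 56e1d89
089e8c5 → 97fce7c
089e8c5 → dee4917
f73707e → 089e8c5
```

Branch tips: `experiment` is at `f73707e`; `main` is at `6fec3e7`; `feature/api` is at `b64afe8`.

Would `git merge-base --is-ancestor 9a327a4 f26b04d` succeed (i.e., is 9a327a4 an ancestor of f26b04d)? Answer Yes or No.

Ancestors of f26b04d: {264ceb1, 4b19198, 56e1d89, 6fec3e7, f26b04d}.
9a327a4 is not in that set, so it is not an ancestor of f26b04d.

No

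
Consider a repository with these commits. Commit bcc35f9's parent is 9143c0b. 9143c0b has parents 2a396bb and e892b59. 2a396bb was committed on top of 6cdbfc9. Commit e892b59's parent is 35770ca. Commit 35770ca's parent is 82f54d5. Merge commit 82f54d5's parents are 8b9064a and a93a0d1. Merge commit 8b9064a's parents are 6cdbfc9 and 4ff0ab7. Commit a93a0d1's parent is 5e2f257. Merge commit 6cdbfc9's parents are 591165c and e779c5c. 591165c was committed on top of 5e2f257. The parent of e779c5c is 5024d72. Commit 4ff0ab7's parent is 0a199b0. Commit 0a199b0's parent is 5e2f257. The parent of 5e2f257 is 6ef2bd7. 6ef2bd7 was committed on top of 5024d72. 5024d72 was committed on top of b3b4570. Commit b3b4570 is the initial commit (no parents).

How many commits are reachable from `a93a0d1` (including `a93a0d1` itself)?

Walking parent pointers from a93a0d1: reachable set = {5024d72, 5e2f257, 6ef2bd7, a93a0d1, b3b4570}.
That is 5 commits.

5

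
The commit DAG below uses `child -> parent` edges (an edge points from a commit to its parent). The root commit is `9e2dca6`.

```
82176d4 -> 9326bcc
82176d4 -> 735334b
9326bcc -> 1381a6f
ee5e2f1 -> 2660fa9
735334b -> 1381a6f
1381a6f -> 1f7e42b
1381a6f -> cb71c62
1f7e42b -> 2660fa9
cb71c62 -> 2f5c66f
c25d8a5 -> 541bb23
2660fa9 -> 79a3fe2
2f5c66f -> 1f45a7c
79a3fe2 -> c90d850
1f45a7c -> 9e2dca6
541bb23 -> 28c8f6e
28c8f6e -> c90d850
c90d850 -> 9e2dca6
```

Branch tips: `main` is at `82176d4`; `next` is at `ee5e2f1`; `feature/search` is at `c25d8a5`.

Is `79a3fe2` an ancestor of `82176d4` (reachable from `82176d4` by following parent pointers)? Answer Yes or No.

Ancestors of 82176d4 (commits reachable by following parents): {1381a6f, 1f45a7c, 1f7e42b, 2660fa9, 2f5c66f, 735334b, 79a3fe2, 82176d4, 9326bcc, 9e2dca6, c90d850, cb71c62}.
79a3fe2 is in that set, so it is an ancestor of 82176d4.

Yes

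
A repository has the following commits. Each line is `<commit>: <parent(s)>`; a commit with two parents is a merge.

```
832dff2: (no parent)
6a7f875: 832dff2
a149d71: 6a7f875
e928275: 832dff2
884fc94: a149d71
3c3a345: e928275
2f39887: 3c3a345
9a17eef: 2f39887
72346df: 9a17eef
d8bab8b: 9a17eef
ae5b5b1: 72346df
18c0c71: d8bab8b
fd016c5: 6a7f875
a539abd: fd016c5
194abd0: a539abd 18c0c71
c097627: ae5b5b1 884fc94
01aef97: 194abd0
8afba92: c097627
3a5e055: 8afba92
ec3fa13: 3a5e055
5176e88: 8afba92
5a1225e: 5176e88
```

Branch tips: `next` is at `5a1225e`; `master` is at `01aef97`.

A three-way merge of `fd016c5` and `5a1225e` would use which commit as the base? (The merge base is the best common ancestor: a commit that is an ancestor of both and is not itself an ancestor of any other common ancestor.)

6a7f875

Ancestors of fd016c5: {6a7f875, 832dff2, fd016c5}.
Ancestors of 5a1225e: {2f39887, 3c3a345, 5176e88, 5a1225e, 6a7f875, 72346df, 832dff2, 884fc94, 8afba92, 9a17eef, a149d71, ae5b5b1, c097627, e928275}.
Common ancestors: {6a7f875, 832dff2}.
Among these, 6a7f875 is not an ancestor of any other common ancestor — it is the merge base.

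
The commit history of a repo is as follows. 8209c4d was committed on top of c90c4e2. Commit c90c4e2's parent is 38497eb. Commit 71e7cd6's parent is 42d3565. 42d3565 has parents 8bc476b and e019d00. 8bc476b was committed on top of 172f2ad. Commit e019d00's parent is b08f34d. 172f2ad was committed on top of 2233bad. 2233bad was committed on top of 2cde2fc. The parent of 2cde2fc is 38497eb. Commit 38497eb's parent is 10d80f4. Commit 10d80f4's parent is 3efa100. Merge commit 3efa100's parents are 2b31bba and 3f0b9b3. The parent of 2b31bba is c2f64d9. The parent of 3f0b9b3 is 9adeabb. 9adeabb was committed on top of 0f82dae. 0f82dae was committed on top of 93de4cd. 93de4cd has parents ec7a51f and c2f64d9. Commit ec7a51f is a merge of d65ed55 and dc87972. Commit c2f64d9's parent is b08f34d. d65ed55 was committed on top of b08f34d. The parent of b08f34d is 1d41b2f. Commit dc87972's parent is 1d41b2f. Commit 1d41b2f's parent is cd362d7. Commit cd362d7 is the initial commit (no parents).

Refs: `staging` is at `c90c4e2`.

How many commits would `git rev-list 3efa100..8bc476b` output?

Reachable from 8bc476b: {0f82dae, 10d80f4, 172f2ad, 1d41b2f, 2233bad, 2b31bba, 2cde2fc, 38497eb, 3efa100, 3f0b9b3, 8bc476b, 93de4cd, 9adeabb, b08f34d, c2f64d9, cd362d7, d65ed55, dc87972, ec7a51f}.
Reachable from 3efa100: {0f82dae, 1d41b2f, 2b31bba, 3efa100, 3f0b9b3, 93de4cd, 9adeabb, b08f34d, c2f64d9, cd362d7, d65ed55, dc87972, ec7a51f}.
In 8bc476b's history but not 3efa100's: {10d80f4, 172f2ad, 2233bad, 2cde2fc, 38497eb, 8bc476b} — 6 commits.

6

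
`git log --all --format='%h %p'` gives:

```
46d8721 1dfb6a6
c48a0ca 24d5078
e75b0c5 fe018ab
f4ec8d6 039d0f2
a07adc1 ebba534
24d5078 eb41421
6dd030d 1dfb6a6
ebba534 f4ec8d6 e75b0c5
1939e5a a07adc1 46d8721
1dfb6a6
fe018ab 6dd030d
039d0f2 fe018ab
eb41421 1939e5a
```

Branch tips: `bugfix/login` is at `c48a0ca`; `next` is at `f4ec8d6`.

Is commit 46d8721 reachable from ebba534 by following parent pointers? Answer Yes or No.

Ancestors of ebba534: {039d0f2, 1dfb6a6, 6dd030d, e75b0c5, ebba534, f4ec8d6, fe018ab}.
46d8721 is not in that set, so it is not an ancestor of ebba534.

No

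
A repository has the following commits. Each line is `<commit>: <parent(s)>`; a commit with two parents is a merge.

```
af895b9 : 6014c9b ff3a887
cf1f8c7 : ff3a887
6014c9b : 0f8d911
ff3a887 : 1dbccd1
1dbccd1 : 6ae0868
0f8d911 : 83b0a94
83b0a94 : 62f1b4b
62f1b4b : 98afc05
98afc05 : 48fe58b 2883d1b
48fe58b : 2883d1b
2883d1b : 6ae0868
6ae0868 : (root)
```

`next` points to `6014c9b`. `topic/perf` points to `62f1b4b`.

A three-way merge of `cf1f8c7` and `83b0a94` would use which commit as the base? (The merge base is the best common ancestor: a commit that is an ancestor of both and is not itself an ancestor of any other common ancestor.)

6ae0868

Ancestors of cf1f8c7: {1dbccd1, 6ae0868, cf1f8c7, ff3a887}.
Ancestors of 83b0a94: {2883d1b, 48fe58b, 62f1b4b, 6ae0868, 83b0a94, 98afc05}.
Common ancestors: {6ae0868}.
The only common ancestor is 6ae0868, so it is the merge base.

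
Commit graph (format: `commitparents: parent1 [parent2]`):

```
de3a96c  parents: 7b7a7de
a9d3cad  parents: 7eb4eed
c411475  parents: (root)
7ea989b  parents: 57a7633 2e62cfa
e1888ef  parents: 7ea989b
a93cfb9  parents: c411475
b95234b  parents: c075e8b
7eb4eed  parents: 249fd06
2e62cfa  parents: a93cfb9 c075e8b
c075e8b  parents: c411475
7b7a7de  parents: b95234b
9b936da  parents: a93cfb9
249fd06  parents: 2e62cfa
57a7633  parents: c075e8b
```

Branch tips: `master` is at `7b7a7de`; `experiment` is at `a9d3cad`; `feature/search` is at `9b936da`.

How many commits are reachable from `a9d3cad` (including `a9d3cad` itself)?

Walking parent pointers from a9d3cad: reachable set = {249fd06, 2e62cfa, 7eb4eed, a93cfb9, a9d3cad, c075e8b, c411475}.
That is 7 commits.

7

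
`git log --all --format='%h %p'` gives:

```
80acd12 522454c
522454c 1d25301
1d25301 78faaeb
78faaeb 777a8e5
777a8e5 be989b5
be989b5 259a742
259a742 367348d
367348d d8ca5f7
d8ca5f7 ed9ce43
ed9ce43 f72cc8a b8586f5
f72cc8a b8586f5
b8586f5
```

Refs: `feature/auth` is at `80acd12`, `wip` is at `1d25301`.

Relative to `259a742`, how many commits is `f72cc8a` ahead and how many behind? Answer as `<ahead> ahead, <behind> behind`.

Reachable from f72cc8a: {b8586f5, f72cc8a}.
Reachable from 259a742: {259a742, 367348d, b8586f5, d8ca5f7, ed9ce43, f72cc8a}.
Only in f72cc8a's history (ahead): {} — 0.
Only in 259a742's history (behind): {259a742, 367348d, d8ca5f7, ed9ce43} — 4.

0 ahead, 4 behind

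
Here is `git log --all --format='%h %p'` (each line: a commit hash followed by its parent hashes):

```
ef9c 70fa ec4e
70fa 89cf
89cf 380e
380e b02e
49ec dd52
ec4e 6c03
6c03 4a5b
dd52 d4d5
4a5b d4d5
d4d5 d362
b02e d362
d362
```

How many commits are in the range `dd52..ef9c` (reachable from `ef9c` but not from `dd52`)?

Reachable from ef9c: {380e, 4a5b, 6c03, 70fa, 89cf, b02e, d362, d4d5, ec4e, ef9c}.
Reachable from dd52: {d362, d4d5, dd52}.
In ef9c's history but not dd52's: {380e, 4a5b, 6c03, 70fa, 89cf, b02e, ec4e, ef9c} — 8 commits.

8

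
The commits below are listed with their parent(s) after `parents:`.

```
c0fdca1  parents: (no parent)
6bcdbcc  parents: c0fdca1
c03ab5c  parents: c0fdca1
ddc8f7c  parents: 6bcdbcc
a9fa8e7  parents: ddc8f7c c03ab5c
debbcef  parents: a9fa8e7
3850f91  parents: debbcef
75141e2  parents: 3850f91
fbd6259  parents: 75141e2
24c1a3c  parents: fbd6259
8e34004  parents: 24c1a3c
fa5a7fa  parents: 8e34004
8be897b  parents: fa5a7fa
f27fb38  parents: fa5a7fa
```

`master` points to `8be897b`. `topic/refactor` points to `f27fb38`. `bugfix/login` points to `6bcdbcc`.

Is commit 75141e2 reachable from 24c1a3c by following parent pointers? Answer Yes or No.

Ancestors of 24c1a3c (commits reachable by following parents): {24c1a3c, 3850f91, 6bcdbcc, 75141e2, a9fa8e7, c03ab5c, c0fdca1, ddc8f7c, debbcef, fbd6259}.
75141e2 is in that set, so it is an ancestor of 24c1a3c.

Yes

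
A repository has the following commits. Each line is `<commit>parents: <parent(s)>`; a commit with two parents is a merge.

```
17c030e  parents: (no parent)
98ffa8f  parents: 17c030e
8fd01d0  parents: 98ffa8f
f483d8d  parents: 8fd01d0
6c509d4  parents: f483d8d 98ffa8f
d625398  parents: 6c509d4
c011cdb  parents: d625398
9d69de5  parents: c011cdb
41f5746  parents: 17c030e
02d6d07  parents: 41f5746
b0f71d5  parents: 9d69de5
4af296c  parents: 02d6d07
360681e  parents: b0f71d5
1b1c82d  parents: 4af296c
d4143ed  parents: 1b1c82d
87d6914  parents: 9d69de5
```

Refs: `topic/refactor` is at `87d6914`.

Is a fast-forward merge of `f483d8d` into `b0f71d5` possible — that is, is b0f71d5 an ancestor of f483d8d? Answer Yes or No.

A fast-forward from b0f71d5 to f483d8d is possible iff b0f71d5 is an ancestor of f483d8d.
Ancestors of f483d8d: {17c030e, 8fd01d0, 98ffa8f, f483d8d}.
b0f71d5 is not among them, so fast-forward is not possible.

No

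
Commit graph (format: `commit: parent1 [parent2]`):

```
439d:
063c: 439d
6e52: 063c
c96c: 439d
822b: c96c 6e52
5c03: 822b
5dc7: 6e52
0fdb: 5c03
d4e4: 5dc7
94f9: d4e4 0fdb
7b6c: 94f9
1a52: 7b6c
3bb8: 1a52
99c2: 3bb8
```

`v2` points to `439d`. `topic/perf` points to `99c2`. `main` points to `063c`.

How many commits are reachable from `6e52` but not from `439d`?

2

Reachable from 6e52: {063c, 439d, 6e52}.
Reachable from 439d: {439d}.
In 6e52's history but not 439d's: {063c, 6e52} — 2 commits.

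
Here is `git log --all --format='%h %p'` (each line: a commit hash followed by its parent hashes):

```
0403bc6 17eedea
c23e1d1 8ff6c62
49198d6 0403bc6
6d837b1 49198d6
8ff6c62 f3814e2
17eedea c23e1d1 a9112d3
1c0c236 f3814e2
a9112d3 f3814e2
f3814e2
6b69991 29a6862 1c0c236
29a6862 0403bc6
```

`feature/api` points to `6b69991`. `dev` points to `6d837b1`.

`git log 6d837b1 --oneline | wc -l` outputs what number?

Walking parent pointers from 6d837b1: reachable set = {0403bc6, 17eedea, 49198d6, 6d837b1, 8ff6c62, a9112d3, c23e1d1, f3814e2}.
That is 8 commits.

8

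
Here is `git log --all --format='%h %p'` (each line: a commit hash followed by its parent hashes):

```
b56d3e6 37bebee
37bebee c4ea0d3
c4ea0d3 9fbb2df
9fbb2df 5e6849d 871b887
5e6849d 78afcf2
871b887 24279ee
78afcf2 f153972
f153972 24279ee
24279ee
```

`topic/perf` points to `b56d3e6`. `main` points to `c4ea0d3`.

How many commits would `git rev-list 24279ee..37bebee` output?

Reachable from 37bebee: {24279ee, 37bebee, 5e6849d, 78afcf2, 871b887, 9fbb2df, c4ea0d3, f153972}.
Reachable from 24279ee: {24279ee}.
In 37bebee's history but not 24279ee's: {37bebee, 5e6849d, 78afcf2, 871b887, 9fbb2df, c4ea0d3, f153972} — 7 commits.

7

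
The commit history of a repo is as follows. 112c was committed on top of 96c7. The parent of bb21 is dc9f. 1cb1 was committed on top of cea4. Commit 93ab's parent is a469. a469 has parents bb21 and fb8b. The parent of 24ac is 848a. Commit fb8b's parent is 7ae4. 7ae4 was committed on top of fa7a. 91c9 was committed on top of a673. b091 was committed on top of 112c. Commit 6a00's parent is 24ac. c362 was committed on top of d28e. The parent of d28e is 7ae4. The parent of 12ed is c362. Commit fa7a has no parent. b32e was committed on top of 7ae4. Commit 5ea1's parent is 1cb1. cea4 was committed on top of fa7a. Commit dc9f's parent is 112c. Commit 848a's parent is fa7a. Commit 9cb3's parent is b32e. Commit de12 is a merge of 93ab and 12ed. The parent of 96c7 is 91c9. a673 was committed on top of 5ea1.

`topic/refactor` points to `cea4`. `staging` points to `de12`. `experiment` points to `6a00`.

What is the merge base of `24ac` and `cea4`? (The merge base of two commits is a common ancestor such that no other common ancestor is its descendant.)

Ancestors of 24ac: {24ac, 848a, fa7a}.
Ancestors of cea4: {cea4, fa7a}.
Common ancestors: {fa7a}.
The only common ancestor is fa7a, so it is the merge base.

fa7a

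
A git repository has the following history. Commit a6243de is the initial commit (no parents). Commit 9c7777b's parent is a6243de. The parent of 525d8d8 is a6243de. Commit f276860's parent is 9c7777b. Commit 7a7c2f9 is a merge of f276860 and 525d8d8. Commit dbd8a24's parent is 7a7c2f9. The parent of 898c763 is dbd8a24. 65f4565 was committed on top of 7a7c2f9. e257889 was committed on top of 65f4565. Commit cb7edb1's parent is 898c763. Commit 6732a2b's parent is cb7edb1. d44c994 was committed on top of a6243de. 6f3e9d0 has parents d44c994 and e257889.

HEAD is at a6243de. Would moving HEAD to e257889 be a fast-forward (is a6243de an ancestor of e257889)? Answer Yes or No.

A fast-forward from a6243de to e257889 is possible iff a6243de is an ancestor of e257889.
Ancestors of e257889: {525d8d8, 65f4565, 7a7c2f9, 9c7777b, a6243de, e257889, f276860}.
a6243de is among them, so fast-forward is possible.

Yes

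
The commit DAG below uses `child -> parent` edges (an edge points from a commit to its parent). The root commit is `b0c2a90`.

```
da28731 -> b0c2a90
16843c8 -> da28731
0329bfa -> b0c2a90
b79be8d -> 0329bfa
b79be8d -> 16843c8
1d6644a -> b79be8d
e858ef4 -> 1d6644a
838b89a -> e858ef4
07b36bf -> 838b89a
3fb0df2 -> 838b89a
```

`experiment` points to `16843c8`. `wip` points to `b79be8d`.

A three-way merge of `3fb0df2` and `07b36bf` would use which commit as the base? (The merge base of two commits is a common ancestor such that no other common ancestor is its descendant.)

838b89a

Ancestors of 3fb0df2: {0329bfa, 16843c8, 1d6644a, 3fb0df2, 838b89a, b0c2a90, b79be8d, da28731, e858ef4}.
Ancestors of 07b36bf: {0329bfa, 07b36bf, 16843c8, 1d6644a, 838b89a, b0c2a90, b79be8d, da28731, e858ef4}.
Common ancestors: {0329bfa, 16843c8, 1d6644a, 838b89a, b0c2a90, b79be8d, da28731, e858ef4}.
Among these, 838b89a is not an ancestor of any other common ancestor — it is the merge base.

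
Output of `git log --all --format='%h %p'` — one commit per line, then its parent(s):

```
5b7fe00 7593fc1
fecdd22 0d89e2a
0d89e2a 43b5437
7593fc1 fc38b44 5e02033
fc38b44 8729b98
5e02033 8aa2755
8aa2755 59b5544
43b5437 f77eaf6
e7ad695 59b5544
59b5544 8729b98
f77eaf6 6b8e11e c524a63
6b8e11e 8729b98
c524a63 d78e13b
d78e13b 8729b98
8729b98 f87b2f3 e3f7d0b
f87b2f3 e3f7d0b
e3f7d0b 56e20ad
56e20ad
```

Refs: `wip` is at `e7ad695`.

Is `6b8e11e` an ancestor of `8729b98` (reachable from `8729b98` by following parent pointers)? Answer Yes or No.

No

Ancestors of 8729b98: {56e20ad, 8729b98, e3f7d0b, f87b2f3}.
6b8e11e is not in that set, so it is not an ancestor of 8729b98.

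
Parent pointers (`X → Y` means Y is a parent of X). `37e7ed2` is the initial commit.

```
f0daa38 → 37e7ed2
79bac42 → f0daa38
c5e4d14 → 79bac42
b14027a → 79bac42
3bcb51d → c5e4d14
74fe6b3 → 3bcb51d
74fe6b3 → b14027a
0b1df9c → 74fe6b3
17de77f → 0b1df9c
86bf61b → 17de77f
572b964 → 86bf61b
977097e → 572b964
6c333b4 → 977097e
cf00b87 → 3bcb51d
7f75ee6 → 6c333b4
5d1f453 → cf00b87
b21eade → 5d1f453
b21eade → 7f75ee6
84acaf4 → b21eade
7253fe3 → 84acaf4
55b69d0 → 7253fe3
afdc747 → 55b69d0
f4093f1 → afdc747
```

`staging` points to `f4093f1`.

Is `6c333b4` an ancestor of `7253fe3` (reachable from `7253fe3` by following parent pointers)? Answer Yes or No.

Yes

Ancestors of 7253fe3 (commits reachable by following parents): {0b1df9c, 17de77f, 37e7ed2, 3bcb51d, 572b964, 5d1f453, 6c333b4, 7253fe3, 74fe6b3, 79bac42, 7f75ee6, 84acaf4, 86bf61b, 977097e, b14027a, b21eade, c5e4d14, cf00b87, f0daa38}.
6c333b4 is in that set, so it is an ancestor of 7253fe3.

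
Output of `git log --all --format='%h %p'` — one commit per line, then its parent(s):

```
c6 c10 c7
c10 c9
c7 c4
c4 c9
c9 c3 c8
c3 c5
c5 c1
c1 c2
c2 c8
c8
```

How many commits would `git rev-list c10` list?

Walking parent pointers from c10: reachable set = {c1, c10, c2, c3, c5, c8, c9}.
That is 7 commits.

7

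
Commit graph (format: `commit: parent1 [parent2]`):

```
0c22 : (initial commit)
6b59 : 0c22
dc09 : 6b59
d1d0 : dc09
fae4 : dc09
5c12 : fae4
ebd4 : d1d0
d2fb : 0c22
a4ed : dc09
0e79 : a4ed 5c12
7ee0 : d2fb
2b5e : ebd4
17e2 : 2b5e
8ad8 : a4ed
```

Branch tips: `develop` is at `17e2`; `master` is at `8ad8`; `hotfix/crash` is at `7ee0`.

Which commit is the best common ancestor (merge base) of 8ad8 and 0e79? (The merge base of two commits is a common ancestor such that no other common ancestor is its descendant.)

a4ed

Ancestors of 8ad8: {0c22, 6b59, 8ad8, a4ed, dc09}.
Ancestors of 0e79: {0c22, 0e79, 5c12, 6b59, a4ed, dc09, fae4}.
Common ancestors: {0c22, 6b59, a4ed, dc09}.
Among these, a4ed is not an ancestor of any other common ancestor — it is the merge base.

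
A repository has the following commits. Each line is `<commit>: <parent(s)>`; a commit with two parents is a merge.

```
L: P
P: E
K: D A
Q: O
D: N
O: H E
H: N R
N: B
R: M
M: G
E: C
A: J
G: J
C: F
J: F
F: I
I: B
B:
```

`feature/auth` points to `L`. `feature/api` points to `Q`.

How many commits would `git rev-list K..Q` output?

8

Reachable from Q: {B, C, E, F, G, H, I, J, M, N, O, Q, R}.
Reachable from K: {A, B, D, F, I, J, K, N}.
In Q's history but not K's: {C, E, G, H, M, O, Q, R} — 8 commits.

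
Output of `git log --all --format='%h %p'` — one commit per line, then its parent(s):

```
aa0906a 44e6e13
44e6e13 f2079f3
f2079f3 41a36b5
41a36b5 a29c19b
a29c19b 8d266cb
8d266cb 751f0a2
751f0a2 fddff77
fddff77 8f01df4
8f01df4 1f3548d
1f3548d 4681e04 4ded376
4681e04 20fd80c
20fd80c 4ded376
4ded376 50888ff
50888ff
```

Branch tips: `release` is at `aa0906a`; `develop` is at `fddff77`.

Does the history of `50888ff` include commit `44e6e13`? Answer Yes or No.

Ancestors of 50888ff: {50888ff}.
44e6e13 is not in that set, so it is not an ancestor of 50888ff.

No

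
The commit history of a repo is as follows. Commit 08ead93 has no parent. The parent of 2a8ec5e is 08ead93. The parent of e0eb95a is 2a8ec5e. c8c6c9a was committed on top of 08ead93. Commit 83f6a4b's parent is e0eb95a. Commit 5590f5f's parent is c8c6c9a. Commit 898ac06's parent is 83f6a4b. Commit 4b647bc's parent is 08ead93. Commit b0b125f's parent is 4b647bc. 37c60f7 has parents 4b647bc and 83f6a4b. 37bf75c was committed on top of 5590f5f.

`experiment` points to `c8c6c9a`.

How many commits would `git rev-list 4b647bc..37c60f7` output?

4

Reachable from 37c60f7: {08ead93, 2a8ec5e, 37c60f7, 4b647bc, 83f6a4b, e0eb95a}.
Reachable from 4b647bc: {08ead93, 4b647bc}.
In 37c60f7's history but not 4b647bc's: {2a8ec5e, 37c60f7, 83f6a4b, e0eb95a} — 4 commits.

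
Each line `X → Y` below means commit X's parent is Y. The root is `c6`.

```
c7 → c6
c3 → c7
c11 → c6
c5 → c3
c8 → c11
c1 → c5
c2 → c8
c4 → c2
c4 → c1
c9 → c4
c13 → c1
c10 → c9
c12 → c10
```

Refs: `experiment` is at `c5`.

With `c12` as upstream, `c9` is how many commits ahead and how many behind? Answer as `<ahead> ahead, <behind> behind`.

0 ahead, 2 behind

Reachable from c9: {c1, c11, c2, c3, c4, c5, c6, c7, c8, c9}.
Reachable from c12: {c1, c10, c11, c12, c2, c3, c4, c5, c6, c7, c8, c9}.
Only in c9's history (ahead): {} — 0.
Only in c12's history (behind): {c10, c12} — 2.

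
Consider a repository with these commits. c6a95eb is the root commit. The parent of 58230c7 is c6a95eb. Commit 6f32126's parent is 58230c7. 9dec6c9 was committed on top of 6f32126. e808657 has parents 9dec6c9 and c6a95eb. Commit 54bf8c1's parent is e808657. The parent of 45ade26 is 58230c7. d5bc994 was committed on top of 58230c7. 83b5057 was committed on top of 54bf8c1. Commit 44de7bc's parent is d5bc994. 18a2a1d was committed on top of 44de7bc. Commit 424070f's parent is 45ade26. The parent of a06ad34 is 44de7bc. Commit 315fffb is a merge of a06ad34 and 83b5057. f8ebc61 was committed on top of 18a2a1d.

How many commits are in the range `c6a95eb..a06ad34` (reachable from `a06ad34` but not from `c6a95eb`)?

4

Reachable from a06ad34: {44de7bc, 58230c7, a06ad34, c6a95eb, d5bc994}.
Reachable from c6a95eb: {c6a95eb}.
In a06ad34's history but not c6a95eb's: {44de7bc, 58230c7, a06ad34, d5bc994} — 4 commits.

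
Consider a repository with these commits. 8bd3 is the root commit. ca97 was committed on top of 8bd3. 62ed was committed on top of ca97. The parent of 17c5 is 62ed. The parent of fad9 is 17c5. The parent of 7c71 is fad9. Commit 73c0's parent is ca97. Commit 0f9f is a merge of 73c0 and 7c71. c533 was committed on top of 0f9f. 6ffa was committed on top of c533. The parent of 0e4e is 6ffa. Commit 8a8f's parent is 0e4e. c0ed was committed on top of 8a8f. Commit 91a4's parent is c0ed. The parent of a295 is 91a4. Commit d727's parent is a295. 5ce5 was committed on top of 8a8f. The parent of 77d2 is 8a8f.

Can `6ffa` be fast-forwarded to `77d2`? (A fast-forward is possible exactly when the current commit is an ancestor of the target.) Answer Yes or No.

Yes

A fast-forward from 6ffa to 77d2 is possible iff 6ffa is an ancestor of 77d2.
Ancestors of 77d2: {0e4e, 0f9f, 17c5, 62ed, 6ffa, 73c0, 77d2, 7c71, 8a8f, 8bd3, c533, ca97, fad9}.
6ffa is among them, so fast-forward is possible.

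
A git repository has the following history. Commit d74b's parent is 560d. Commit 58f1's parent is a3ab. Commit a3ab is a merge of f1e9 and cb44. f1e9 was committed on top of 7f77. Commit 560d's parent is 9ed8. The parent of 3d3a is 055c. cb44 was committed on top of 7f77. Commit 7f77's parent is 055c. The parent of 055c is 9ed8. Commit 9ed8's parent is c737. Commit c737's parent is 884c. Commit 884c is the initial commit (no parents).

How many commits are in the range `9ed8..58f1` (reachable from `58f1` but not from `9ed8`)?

Reachable from 58f1: {055c, 58f1, 7f77, 884c, 9ed8, a3ab, c737, cb44, f1e9}.
Reachable from 9ed8: {884c, 9ed8, c737}.
In 58f1's history but not 9ed8's: {055c, 58f1, 7f77, a3ab, cb44, f1e9} — 6 commits.

6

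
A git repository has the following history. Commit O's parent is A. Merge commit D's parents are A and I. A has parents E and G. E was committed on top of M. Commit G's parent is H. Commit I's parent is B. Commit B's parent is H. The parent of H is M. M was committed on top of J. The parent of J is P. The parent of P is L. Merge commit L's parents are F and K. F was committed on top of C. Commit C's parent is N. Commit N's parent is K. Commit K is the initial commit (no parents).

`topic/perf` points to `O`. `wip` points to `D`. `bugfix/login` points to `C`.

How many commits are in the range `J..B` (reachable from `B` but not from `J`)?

Reachable from B: {B, C, F, H, J, K, L, M, N, P}.
Reachable from J: {C, F, J, K, L, N, P}.
In B's history but not J's: {B, H, M} — 3 commits.

3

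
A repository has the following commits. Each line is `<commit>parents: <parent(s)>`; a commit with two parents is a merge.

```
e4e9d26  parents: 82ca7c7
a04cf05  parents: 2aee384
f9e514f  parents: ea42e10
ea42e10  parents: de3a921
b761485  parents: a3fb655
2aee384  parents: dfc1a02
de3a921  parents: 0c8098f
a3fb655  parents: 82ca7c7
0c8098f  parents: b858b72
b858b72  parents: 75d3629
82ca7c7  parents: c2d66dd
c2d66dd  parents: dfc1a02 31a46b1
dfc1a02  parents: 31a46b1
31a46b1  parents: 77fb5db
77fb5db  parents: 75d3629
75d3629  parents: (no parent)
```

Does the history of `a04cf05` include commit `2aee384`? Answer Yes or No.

Ancestors of a04cf05 (commits reachable by following parents): {2aee384, 31a46b1, 75d3629, 77fb5db, a04cf05, dfc1a02}.
2aee384 is in that set, so it is an ancestor of a04cf05.

Yes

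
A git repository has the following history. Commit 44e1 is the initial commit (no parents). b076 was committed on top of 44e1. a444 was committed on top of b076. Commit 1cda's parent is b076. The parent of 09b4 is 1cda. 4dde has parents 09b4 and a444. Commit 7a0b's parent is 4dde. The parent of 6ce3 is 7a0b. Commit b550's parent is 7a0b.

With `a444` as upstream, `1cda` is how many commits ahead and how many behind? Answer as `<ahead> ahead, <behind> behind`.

Reachable from 1cda: {1cda, 44e1, b076}.
Reachable from a444: {44e1, a444, b076}.
Only in 1cda's history (ahead): {1cda} — 1.
Only in a444's history (behind): {a444} — 1.

1 ahead, 1 behind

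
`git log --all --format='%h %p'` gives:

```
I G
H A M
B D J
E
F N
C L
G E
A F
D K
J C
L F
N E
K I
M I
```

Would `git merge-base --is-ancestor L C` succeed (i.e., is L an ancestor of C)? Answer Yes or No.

Yes

Ancestors of C (commits reachable by following parents): {C, E, F, L, N}.
L is in that set, so it is an ancestor of C.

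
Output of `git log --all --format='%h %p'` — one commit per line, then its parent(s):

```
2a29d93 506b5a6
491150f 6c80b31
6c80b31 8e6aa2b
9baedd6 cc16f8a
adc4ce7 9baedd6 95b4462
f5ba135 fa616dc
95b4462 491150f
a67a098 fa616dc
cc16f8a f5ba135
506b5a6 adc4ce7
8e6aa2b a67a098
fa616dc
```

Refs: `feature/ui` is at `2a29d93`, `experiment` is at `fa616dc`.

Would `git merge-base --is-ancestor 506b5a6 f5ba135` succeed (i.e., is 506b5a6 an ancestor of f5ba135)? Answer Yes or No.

No

Ancestors of f5ba135: {f5ba135, fa616dc}.
506b5a6 is not in that set, so it is not an ancestor of f5ba135.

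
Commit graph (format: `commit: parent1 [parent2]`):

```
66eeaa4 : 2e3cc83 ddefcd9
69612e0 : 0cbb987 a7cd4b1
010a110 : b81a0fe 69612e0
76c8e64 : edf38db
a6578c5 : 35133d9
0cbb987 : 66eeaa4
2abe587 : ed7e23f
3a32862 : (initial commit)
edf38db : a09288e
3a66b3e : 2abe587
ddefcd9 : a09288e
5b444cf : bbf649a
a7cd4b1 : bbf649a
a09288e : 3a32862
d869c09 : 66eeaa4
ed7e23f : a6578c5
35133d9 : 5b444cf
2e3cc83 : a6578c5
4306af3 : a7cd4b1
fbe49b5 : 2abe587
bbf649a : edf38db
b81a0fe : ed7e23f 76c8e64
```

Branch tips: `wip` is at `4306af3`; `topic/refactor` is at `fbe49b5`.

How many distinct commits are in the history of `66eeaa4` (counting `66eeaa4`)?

Walking parent pointers from 66eeaa4: reachable set = {2e3cc83, 35133d9, 3a32862, 5b444cf, 66eeaa4, a09288e, a6578c5, bbf649a, ddefcd9, edf38db}.
That is 10 commits.

10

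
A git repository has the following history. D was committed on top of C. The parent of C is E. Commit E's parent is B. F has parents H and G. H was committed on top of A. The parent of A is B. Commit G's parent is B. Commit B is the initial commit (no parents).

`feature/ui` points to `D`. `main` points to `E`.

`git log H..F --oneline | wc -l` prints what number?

2

Reachable from F: {A, B, F, G, H}.
Reachable from H: {A, B, H}.
In F's history but not H's: {F, G} — 2 commits.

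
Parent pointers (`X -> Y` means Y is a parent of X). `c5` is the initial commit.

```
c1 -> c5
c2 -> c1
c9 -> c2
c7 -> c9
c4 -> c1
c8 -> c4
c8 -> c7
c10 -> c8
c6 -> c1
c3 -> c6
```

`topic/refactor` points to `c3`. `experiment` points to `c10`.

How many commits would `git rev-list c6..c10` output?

Reachable from c10: {c1, c10, c2, c4, c5, c7, c8, c9}.
Reachable from c6: {c1, c5, c6}.
In c10's history but not c6's: {c10, c2, c4, c7, c8, c9} — 6 commits.

6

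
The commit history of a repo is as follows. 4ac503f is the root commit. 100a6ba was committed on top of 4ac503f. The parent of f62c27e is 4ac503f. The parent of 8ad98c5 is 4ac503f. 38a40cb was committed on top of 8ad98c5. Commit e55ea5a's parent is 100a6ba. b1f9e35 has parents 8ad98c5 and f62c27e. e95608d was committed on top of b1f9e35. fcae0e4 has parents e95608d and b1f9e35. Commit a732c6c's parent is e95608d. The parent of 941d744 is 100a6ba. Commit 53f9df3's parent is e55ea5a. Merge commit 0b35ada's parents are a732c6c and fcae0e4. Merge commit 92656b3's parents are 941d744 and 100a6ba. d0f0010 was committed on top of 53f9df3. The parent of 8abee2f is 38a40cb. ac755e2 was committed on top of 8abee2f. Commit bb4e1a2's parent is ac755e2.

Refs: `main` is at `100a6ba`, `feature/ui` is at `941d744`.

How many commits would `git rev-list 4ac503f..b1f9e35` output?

3

Reachable from b1f9e35: {4ac503f, 8ad98c5, b1f9e35, f62c27e}.
Reachable from 4ac503f: {4ac503f}.
In b1f9e35's history but not 4ac503f's: {8ad98c5, b1f9e35, f62c27e} — 3 commits.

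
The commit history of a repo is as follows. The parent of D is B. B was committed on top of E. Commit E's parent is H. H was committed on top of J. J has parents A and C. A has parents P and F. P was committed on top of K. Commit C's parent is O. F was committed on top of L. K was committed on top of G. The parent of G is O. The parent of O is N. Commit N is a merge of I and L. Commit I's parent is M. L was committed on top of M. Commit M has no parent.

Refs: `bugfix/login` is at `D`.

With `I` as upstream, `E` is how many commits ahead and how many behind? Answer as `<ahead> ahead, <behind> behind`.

Reachable from E: {A, C, E, F, G, H, I, J, K, L, M, N, O, P}.
Reachable from I: {I, M}.
Only in E's history (ahead): {A, C, E, F, G, H, J, K, L, N, O, P} — 12.
Only in I's history (behind): {} — 0.

12 ahead, 0 behind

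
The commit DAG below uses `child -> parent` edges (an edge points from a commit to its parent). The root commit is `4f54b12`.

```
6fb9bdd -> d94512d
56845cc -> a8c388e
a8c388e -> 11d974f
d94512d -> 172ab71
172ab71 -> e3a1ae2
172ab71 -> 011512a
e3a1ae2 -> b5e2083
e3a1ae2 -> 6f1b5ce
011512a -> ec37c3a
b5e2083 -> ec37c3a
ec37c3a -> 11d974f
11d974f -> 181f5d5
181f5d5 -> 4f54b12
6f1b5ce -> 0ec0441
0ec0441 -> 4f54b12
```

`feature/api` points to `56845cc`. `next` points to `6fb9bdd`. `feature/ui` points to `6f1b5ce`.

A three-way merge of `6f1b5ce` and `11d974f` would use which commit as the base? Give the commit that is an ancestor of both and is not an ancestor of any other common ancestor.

Ancestors of 6f1b5ce: {0ec0441, 4f54b12, 6f1b5ce}.
Ancestors of 11d974f: {11d974f, 181f5d5, 4f54b12}.
Common ancestors: {4f54b12}.
The only common ancestor is 4f54b12, so it is the merge base.

4f54b12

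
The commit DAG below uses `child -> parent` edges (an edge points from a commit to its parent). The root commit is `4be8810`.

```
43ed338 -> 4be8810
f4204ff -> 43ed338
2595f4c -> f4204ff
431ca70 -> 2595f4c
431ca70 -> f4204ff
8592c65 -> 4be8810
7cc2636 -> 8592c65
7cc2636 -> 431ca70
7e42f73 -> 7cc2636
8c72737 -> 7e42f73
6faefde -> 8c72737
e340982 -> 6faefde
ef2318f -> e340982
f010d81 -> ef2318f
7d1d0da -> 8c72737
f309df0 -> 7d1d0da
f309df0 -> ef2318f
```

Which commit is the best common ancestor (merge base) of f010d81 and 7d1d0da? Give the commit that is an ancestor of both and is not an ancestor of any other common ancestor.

Ancestors of f010d81: {2595f4c, 431ca70, 43ed338, 4be8810, 6faefde, 7cc2636, 7e42f73, 8592c65, 8c72737, e340982, ef2318f, f010d81, f4204ff}.
Ancestors of 7d1d0da: {2595f4c, 431ca70, 43ed338, 4be8810, 7cc2636, 7d1d0da, 7e42f73, 8592c65, 8c72737, f4204ff}.
Common ancestors: {2595f4c, 431ca70, 43ed338, 4be8810, 7cc2636, 7e42f73, 8592c65, 8c72737, f4204ff}.
Among these, 8c72737 is not an ancestor of any other common ancestor — it is the merge base.

8c72737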